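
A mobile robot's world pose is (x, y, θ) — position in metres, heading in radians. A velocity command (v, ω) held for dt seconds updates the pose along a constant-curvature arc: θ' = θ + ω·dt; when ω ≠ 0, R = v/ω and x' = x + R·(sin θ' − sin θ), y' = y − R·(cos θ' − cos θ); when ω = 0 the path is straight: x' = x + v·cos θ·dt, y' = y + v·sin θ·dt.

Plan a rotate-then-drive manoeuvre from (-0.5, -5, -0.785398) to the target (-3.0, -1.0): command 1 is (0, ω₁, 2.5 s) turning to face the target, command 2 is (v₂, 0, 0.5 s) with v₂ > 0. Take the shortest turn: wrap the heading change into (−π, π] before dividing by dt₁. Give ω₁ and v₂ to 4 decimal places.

ω₁ = 1.1659, v₂ = 9.4340

heading to target = atan2(-1−-5, -3−-0.5) = 2.1294
Δθ = wrap(2.1294 − -0.7854) = 2.9148; ω₁ = Δθ/dt₁ = 1.1659
distance = √((-3−-0.5)² + (-1−-5)²) = 4.7170; v₂ = distance/dt₂ = 9.4340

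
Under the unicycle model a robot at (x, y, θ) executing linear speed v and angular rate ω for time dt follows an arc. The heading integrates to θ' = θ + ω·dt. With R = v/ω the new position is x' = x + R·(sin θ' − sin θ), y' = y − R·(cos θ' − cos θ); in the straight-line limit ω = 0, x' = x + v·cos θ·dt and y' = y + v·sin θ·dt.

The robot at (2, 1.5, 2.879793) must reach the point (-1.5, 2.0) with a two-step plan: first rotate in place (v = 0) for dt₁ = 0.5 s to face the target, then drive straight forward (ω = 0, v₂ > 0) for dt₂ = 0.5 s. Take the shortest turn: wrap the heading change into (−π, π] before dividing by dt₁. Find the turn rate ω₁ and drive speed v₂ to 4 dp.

ω₁ = 0.2398, v₂ = 7.0711

heading to target = atan2(2−1.5, -1.5−2) = 2.9997
Δθ = wrap(2.9997 − 2.8798) = 0.1199; ω₁ = Δθ/dt₁ = 0.2398
distance = √((-1.5−2)² + (2−1.5)²) = 3.5355; v₂ = distance/dt₂ = 7.0711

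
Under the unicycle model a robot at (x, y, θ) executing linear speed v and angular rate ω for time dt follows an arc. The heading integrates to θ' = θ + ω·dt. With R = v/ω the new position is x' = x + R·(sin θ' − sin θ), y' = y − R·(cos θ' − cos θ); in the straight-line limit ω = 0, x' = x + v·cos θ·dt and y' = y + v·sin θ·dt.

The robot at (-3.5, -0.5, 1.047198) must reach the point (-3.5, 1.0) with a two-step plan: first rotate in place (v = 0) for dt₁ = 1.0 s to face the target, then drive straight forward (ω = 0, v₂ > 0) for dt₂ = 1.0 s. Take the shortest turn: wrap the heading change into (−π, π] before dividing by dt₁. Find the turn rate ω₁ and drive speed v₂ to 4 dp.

ω₁ = 0.5236, v₂ = 1.5000

heading to target = atan2(1−-0.5, -3.5−-3.5) = 1.5708
Δθ = wrap(1.5708 − 1.0472) = 0.5236; ω₁ = Δθ/dt₁ = 0.5236
distance = √((-3.5−-3.5)² + (1−-0.5)²) = 1.5000; v₂ = distance/dt₂ = 1.5000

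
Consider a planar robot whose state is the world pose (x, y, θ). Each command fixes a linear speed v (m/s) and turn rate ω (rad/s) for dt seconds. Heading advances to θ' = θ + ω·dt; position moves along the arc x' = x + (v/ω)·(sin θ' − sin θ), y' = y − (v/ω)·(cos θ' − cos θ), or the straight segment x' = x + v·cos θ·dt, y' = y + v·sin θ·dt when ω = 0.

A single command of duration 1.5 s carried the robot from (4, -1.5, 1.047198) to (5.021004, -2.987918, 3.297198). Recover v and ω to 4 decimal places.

Δθ = 3.297198 − 1.047198 = 2.250000
ω = Δθ/dt = 2.250000/1.5 = 1.5000
R = −Δy/(cos θ' − cos θ) = -1.0000
v = R·ω = -1.0000·1.5000 = -1.5000

v = -1.5000, ω = 1.5000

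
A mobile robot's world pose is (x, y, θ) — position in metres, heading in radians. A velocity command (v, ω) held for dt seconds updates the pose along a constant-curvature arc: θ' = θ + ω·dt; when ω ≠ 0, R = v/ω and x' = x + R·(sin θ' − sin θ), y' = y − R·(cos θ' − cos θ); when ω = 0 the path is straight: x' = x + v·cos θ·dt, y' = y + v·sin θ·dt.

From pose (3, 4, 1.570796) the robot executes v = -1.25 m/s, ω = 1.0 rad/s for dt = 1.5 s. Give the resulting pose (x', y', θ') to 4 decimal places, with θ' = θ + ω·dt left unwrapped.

(4.1616, 2.7531, 3.0708)

θ' = 1.5708 + 1.0·1.5 = 3.0708
R = v/ω = -1.25/1.0 = -1.2500
x' = 3 + -1.2500·(sin 3.0708 − sin 1.5708) = 4.1616
y' = 4 − -1.2500·(cos 3.0708 − cos 1.5708) = 2.7531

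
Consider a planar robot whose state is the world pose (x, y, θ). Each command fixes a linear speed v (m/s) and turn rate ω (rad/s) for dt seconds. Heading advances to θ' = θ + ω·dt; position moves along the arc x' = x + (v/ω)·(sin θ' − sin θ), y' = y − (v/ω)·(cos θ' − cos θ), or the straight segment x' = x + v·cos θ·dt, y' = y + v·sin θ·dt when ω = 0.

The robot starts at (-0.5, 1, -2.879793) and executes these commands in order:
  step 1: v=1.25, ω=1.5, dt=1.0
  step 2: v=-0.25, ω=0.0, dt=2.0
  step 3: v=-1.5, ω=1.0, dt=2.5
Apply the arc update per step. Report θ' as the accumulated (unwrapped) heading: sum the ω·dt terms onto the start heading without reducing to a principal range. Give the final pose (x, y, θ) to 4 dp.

step 1: θ'=-1.3798 (R=0.8333) → pose (-1.1025, 0.0369, -1.3798)
step 2: θ'=-1.3798 (straight) → pose (-1.1974, 0.5278, -1.3798)
step 3: θ'=1.1202 (R=-1.5000) → pose (-4.0204, 0.8962, 1.1202)

(-4.0204, 0.8962, 1.1202)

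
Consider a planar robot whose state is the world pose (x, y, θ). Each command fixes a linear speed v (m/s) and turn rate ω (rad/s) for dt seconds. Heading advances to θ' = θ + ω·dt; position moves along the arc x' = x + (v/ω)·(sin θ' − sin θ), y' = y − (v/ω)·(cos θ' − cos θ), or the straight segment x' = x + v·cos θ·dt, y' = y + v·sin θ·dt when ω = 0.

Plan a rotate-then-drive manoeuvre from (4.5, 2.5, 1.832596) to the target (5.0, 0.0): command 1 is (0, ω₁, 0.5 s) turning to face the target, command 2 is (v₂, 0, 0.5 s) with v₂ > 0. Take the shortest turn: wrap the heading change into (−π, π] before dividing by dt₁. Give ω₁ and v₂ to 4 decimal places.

ω₁ = 6.1544, v₂ = 5.0990

heading to target = atan2(0−2.5, 5−4.5) = -1.3734
Δθ = wrap(-1.3734 − 1.8326) = 3.0772; ω₁ = Δθ/dt₁ = 6.1544
distance = √((5−4.5)² + (0−2.5)²) = 2.5495; v₂ = distance/dt₂ = 5.0990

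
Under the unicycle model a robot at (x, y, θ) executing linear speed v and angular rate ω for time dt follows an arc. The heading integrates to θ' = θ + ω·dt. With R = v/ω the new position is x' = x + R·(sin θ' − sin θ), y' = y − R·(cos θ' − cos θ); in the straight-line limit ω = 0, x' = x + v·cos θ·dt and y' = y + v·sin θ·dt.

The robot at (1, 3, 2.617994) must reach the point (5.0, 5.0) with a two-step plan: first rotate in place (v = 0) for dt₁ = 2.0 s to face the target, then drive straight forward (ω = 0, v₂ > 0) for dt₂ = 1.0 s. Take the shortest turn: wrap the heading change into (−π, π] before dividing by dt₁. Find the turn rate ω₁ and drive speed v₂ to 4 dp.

heading to target = atan2(5−3, 5−1) = 0.4636
Δθ = wrap(0.4636 − 2.6180) = -2.1543; ω₁ = Δθ/dt₁ = -1.0772
distance = √((5−1)² + (5−3)²) = 4.4721; v₂ = distance/dt₂ = 4.4721

ω₁ = -1.0772, v₂ = 4.4721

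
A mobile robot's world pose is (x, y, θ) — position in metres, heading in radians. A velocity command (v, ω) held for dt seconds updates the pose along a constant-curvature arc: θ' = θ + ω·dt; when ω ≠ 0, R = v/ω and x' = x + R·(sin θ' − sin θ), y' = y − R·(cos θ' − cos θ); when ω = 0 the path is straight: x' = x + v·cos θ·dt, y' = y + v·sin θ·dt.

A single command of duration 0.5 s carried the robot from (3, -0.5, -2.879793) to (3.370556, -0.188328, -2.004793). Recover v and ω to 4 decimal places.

Δθ = -2.004793 − -2.879793 = 0.875000
ω = Δθ/dt = 0.875000/0.5 = 1.7500
R = Δx/(sin θ' − sin θ) = -0.5714
v = R·ω = -0.5714·1.7500 = -1.0000

v = -1.0000, ω = 1.7500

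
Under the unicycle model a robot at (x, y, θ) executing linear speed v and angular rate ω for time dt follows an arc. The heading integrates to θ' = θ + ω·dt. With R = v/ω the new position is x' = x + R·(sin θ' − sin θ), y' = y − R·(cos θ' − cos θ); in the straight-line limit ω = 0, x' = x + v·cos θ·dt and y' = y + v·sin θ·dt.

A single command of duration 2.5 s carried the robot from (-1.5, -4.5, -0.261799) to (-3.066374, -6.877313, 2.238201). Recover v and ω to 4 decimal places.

Δθ = 2.238201 − -0.261799 = 2.500000
ω = Δθ/dt = 2.500000/2.5 = 1.0000
R = −Δy/(cos θ' − cos θ) = -1.5000
v = R·ω = -1.5000·1.0000 = -1.5000

v = -1.5000, ω = 1.0000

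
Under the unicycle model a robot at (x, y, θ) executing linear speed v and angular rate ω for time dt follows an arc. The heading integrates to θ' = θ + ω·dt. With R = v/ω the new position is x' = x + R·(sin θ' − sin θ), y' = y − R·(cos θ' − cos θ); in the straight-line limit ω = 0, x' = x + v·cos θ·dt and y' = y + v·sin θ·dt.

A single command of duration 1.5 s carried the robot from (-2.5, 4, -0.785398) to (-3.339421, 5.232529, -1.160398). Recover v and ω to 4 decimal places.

v = -1.0000, ω = -0.2500

Δθ = -1.160398 − -0.785398 = -0.375000
ω = Δθ/dt = -0.375000/1.5 = -0.2500
R = −Δy/(cos θ' − cos θ) = 4.0000
v = R·ω = 4.0000·-0.2500 = -1.0000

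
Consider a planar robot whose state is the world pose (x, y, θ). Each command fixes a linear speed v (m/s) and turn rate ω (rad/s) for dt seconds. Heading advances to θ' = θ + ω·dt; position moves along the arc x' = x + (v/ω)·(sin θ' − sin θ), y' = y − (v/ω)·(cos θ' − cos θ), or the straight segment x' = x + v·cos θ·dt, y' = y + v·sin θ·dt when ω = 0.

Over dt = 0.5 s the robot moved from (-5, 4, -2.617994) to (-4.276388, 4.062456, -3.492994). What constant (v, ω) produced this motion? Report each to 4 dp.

v = -1.5000, ω = -1.7500

Δθ = -3.492994 − -2.617994 = -0.875000
ω = Δθ/dt = -0.875000/0.5 = -1.7500
R = Δx/(sin θ' − sin θ) = 0.8571
v = R·ω = 0.8571·-1.7500 = -1.5000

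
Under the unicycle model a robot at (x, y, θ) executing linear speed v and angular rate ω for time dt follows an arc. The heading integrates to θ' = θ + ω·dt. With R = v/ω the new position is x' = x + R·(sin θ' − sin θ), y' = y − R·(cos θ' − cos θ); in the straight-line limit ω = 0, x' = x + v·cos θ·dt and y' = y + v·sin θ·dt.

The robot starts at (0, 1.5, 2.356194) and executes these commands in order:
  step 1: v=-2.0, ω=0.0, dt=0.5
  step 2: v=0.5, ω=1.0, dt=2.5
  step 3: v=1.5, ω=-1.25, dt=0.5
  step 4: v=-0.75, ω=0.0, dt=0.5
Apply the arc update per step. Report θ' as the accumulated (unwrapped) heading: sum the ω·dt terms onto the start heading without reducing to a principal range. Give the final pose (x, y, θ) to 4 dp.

(-0.0916, -0.0273, 4.2312)

step 1: θ'=2.3562 (straight) → pose (0.7071, 0.7929, 2.3562)
step 2: θ'=4.8562 (R=0.5000) → pose (-0.1413, 0.3677, 4.8562)
step 3: θ'=4.2312 (R=-1.2000) → pose (-0.2652, -0.3597, 4.2312)
step 4: θ'=4.2312 (straight) → pose (-0.0916, -0.0273, 4.2312)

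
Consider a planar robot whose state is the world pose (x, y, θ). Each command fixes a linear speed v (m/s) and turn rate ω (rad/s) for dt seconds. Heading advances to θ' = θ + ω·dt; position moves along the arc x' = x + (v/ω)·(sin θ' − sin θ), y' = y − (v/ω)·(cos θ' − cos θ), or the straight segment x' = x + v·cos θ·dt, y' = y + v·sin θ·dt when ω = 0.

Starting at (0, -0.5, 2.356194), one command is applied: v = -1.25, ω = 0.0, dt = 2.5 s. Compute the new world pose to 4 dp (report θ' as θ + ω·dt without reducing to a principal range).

(2.2097, -2.7097, 2.3562)

θ' = 2.3562 + 0.0·2.5 = 2.3562
ω = 0 → straight: x' = 0 + -1.25·cos(2.3562)·2.5 = 2.2097
y' = -0.5 + -1.25·sin(2.3562)·2.5 = -2.7097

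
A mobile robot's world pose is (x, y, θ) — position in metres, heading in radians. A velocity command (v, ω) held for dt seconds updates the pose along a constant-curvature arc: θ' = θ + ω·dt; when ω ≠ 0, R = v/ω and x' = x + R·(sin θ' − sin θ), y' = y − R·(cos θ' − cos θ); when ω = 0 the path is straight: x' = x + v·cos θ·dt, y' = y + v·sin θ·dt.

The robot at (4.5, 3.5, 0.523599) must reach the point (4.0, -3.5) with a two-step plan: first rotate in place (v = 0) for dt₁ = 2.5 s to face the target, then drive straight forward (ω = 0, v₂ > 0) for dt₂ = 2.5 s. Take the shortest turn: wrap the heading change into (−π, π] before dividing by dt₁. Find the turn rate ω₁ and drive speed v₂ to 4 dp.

heading to target = atan2(-3.5−3.5, 4−4.5) = -1.6421
Δθ = wrap(-1.6421 − 0.5236) = -2.1657; ω₁ = Δθ/dt₁ = -0.8663
distance = √((4−4.5)² + (-3.5−3.5)²) = 7.0178; v₂ = distance/dt₂ = 2.8071

ω₁ = -0.8663, v₂ = 2.8071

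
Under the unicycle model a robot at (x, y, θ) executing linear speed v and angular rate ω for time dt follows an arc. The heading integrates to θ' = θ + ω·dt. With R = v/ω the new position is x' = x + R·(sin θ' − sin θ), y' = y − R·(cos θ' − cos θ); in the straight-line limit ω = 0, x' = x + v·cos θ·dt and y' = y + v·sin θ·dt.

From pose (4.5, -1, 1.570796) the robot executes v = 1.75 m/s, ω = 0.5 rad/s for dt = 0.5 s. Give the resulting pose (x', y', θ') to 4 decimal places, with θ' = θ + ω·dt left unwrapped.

(4.3912, -0.1341, 1.8208)

θ' = 1.5708 + 0.5·0.5 = 1.8208
R = v/ω = 1.75/0.5 = 3.5000
x' = 4.5 + 3.5000·(sin 1.8208 − sin 1.5708) = 4.3912
y' = -1 − 3.5000·(cos 1.8208 − cos 1.5708) = -0.1341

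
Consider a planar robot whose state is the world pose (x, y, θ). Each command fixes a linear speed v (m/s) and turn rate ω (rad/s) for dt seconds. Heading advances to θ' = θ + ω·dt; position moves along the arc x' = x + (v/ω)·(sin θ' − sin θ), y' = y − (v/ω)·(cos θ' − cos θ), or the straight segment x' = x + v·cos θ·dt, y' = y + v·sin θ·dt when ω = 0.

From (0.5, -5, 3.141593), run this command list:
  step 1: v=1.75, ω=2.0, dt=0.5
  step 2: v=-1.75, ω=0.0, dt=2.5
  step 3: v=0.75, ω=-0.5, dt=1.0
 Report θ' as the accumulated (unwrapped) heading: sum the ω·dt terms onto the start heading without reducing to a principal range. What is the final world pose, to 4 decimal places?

(1.5845, -2.2267, 3.6416)

step 1: θ'=4.1416 (R=0.8750) → pose (-0.2363, -5.4022, 4.1416)
step 2: θ'=4.1416 (straight) → pose (2.1275, -1.7208, 4.1416)
step 3: θ'=3.6416 (R=-1.5000) → pose (1.5845, -2.2267, 3.6416)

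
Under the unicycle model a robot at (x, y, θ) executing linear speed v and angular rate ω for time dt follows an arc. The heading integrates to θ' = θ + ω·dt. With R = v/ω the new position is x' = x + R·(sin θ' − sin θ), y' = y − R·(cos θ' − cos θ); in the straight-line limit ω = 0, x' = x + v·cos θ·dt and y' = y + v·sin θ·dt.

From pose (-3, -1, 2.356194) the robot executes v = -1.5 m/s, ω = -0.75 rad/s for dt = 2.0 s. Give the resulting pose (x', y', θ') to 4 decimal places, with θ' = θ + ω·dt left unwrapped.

θ' = 2.3562 + -0.75·2.0 = 0.8562
R = v/ω = -1.5/-0.75 = 2.0000
x' = -3 + 2.0000·(sin 0.8562 − sin 2.3562) = -2.9035
y' = -1 − 2.0000·(cos 0.8562 − cos 2.3562) = -3.7248

(-2.9035, -3.7248, 0.8562)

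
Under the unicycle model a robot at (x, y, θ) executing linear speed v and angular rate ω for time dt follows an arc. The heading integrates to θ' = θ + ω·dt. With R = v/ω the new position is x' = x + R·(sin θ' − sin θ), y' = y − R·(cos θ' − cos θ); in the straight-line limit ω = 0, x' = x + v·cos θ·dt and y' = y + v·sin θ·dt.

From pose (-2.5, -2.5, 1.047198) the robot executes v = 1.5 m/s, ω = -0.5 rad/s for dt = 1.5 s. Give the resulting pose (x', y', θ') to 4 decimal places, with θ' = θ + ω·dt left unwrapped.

(-0.7804, -1.1315, 0.2972)

θ' = 1.0472 + -0.5·1.5 = 0.2972
R = v/ω = 1.5/-0.5 = -3.0000
x' = -2.5 + -3.0000·(sin 0.2972 − sin 1.0472) = -0.7804
y' = -2.5 − -3.0000·(cos 0.2972 − cos 1.0472) = -1.1315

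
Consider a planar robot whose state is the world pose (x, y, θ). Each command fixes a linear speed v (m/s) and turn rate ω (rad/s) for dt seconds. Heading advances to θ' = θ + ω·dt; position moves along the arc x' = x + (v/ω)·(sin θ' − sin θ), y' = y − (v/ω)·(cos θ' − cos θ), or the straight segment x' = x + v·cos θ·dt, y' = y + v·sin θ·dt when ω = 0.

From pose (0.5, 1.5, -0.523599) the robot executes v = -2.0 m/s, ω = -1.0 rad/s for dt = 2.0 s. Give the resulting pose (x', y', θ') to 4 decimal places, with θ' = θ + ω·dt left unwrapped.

θ' = -0.5236 + -1.0·2.0 = -2.5236
R = v/ω = -2.0/-1.0 = 2.0000
x' = 0.5 + 2.0000·(sin -2.5236 − sin -0.5236) = 0.3412
y' = 1.5 − 2.0000·(cos -2.5236 − cos -0.5236) = 4.8621

(0.3412, 4.8621, -2.5236)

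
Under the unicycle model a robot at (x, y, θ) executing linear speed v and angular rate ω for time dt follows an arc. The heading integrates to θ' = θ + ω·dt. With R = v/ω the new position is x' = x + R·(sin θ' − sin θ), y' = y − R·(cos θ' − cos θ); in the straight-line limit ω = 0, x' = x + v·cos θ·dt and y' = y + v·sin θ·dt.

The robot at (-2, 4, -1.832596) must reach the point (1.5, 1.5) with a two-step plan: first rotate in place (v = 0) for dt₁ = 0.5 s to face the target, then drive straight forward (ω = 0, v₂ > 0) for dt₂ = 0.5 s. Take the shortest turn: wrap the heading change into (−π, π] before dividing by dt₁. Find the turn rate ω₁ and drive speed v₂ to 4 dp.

ω₁ = 2.4247, v₂ = 8.6023

heading to target = atan2(1.5−4, 1.5−-2) = -0.6202
Δθ = wrap(-0.6202 − -1.8326) = 1.2123; ω₁ = Δθ/dt₁ = 2.4247
distance = √((1.5−-2)² + (1.5−4)²) = 4.3012; v₂ = distance/dt₂ = 8.6023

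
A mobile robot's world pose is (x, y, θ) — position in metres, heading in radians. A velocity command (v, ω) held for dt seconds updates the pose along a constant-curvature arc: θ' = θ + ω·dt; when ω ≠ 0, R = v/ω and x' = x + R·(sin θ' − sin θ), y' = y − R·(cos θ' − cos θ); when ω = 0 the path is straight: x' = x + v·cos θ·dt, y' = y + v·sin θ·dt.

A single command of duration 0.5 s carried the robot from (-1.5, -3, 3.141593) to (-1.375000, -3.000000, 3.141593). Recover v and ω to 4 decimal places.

v = -0.2500, ω = 0.0000

Δθ = 3.141593 − 3.141593 = 0.000000
ω = Δθ/dt = 0.000000/0.5 = 0.0000
ω = 0 → v = (Δx·cos θ + Δy·sin θ)/dt = -0.2500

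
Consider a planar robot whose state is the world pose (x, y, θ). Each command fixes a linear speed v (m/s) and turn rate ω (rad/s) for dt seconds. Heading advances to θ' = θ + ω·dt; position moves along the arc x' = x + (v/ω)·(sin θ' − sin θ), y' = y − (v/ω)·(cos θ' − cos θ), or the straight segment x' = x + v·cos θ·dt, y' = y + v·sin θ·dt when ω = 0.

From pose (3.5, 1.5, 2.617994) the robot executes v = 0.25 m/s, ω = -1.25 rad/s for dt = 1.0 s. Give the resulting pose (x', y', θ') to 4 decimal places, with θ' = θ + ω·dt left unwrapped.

θ' = 2.6180 + -1.25·1.0 = 1.3680
R = v/ω = 0.25/-1.25 = -0.2000
x' = 3.5 + -0.2000·(sin 1.3680 − sin 2.6180) = 3.4041
y' = 1.5 − -0.2000·(cos 1.3680 − cos 2.6180) = 1.7135

(3.4041, 1.7135, 1.3680)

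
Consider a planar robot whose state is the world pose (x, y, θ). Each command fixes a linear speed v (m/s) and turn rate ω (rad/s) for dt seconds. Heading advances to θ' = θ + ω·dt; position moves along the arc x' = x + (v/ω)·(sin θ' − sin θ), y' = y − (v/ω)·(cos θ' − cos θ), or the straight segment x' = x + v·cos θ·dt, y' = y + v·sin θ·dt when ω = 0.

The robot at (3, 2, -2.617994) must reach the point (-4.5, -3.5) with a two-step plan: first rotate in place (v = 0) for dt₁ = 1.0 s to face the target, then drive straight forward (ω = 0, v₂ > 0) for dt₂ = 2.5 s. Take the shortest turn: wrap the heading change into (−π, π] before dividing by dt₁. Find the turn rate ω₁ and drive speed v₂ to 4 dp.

ω₁ = 0.1092, v₂ = 3.7202

heading to target = atan2(-3.5−2, -4.5−3) = -2.5088
Δθ = wrap(-2.5088 − -2.6180) = 0.1092; ω₁ = Δθ/dt₁ = 0.1092
distance = √((-4.5−3)² + (-3.5−2)²) = 9.3005; v₂ = distance/dt₂ = 3.7202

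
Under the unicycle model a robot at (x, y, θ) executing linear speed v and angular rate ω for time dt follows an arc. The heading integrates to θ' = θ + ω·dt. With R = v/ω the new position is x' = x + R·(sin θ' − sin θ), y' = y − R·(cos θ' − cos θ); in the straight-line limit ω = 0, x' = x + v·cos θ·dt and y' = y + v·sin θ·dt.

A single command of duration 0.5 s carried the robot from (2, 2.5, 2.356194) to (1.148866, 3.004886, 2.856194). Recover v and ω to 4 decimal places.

v = 2.0000, ω = 1.0000

Δθ = 2.856194 − 2.356194 = 0.500000
ω = Δθ/dt = 0.500000/0.5 = 1.0000
R = Δx/(sin θ' − sin θ) = 2.0000
v = R·ω = 2.0000·1.0000 = 2.0000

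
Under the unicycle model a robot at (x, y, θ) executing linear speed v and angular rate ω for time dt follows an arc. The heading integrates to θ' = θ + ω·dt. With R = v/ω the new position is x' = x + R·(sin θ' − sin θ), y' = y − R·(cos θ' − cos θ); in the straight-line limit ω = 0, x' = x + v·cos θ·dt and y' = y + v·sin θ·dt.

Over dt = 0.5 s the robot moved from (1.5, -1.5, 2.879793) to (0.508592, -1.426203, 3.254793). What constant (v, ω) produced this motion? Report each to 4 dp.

v = 2.0000, ω = 0.7500

Δθ = 3.254793 − 2.879793 = 0.375000
ω = Δθ/dt = 0.375000/0.5 = 0.7500
R = Δx/(sin θ' − sin θ) = 2.6667
v = R·ω = 2.6667·0.7500 = 2.0000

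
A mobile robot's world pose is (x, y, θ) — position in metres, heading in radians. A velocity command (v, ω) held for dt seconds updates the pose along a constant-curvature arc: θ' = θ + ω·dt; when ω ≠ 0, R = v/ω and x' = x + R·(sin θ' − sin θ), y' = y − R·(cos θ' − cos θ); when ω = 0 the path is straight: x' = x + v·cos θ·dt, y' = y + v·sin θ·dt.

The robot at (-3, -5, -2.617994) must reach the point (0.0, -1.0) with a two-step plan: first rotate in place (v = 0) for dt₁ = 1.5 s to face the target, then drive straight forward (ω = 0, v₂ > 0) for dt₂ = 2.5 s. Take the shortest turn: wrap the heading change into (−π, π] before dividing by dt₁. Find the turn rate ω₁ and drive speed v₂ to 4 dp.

heading to target = atan2(-1−-5, 0−-3) = 0.9273
Δθ = wrap(0.9273 − -2.6180) = -2.7379; ω₁ = Δθ/dt₁ = -1.8253
distance = √((0−-3)² + (-1−-5)²) = 5.0000; v₂ = distance/dt₂ = 2.0000

ω₁ = -1.8253, v₂ = 2.0000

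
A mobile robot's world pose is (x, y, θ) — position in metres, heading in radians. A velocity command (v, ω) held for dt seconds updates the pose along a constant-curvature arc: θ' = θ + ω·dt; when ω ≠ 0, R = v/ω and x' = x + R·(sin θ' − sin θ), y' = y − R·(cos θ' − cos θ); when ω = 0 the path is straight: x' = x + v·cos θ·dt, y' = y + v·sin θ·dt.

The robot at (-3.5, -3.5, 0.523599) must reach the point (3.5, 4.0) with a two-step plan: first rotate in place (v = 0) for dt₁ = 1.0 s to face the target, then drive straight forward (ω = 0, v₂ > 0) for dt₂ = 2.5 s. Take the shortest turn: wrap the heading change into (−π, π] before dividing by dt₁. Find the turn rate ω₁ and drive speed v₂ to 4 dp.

ω₁ = 0.2963, v₂ = 4.1037

heading to target = atan2(4−-3.5, 3.5−-3.5) = 0.8199
Δθ = wrap(0.8199 − 0.5236) = 0.2963; ω₁ = Δθ/dt₁ = 0.2963
distance = √((3.5−-3.5)² + (4−-3.5)²) = 10.2591; v₂ = distance/dt₂ = 4.1037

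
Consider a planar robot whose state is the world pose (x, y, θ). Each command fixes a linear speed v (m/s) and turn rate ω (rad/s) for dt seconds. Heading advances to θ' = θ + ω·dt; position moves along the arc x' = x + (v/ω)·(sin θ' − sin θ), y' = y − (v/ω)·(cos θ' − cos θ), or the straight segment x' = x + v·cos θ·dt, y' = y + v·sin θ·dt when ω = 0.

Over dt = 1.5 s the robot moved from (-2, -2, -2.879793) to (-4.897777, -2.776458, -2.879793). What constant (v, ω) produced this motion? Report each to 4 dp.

v = 2.0000, ω = 0.0000

Δθ = -2.879793 − -2.879793 = 0.000000
ω = Δθ/dt = 0.000000/1.5 = 0.0000
ω = 0 → v = (Δx·cos θ + Δy·sin θ)/dt = 2.0000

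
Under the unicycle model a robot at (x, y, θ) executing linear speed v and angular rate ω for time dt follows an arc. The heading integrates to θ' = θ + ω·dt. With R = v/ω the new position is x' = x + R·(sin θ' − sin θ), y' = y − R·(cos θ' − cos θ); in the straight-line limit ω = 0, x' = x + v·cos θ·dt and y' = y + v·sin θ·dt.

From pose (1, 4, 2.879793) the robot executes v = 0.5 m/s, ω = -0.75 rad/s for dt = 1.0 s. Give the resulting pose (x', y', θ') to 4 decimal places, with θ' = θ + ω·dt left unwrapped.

(0.6074, 4.2904, 2.1298)

θ' = 2.8798 + -0.75·1.0 = 2.1298
R = v/ω = 0.5/-0.75 = -0.6667
x' = 1 + -0.6667·(sin 2.1298 − sin 2.8798) = 0.6074
y' = 4 − -0.6667·(cos 2.1298 − cos 2.8798) = 4.2904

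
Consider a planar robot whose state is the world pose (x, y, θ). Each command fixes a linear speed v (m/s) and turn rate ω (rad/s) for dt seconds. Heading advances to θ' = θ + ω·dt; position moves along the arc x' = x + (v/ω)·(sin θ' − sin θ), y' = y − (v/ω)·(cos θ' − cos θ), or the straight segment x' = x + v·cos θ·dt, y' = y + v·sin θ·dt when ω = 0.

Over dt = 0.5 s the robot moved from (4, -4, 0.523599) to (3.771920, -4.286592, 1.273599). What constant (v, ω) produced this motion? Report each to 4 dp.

v = -0.7500, ω = 1.5000

Δθ = 1.273599 − 0.523599 = 0.750000
ω = Δθ/dt = 0.750000/0.5 = 1.5000
R = −Δy/(cos θ' − cos θ) = -0.5000
v = R·ω = -0.5000·1.5000 = -0.7500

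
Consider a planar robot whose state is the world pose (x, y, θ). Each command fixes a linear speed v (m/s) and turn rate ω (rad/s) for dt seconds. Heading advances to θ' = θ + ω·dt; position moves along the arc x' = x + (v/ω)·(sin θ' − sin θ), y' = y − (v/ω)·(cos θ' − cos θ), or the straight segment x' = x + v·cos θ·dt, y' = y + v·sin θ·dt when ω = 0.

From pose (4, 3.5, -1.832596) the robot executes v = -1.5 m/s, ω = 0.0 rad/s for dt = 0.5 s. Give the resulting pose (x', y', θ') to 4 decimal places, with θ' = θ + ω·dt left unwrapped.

θ' = -1.8326 + 0.0·0.5 = -1.8326
ω = 0 → straight: x' = 4 + -1.5·cos(-1.8326)·0.5 = 4.1941
y' = 3.5 + -1.5·sin(-1.8326)·0.5 = 4.2244

(4.1941, 4.2244, -1.8326)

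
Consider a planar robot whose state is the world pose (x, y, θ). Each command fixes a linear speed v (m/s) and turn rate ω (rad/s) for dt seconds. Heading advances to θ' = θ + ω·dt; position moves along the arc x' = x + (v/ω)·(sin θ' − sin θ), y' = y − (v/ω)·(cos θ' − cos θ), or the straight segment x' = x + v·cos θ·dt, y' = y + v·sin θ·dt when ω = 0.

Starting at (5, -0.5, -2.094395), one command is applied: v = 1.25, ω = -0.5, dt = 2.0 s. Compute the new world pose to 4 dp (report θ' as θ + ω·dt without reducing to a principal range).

(2.9529, -1.7472, -3.0944)

θ' = -2.0944 + -0.5·2.0 = -3.0944
R = v/ω = 1.25/-0.5 = -2.5000
x' = 5 + -2.5000·(sin -3.0944 − sin -2.0944) = 2.9529
y' = -0.5 − -2.5000·(cos -3.0944 − cos -2.0944) = -1.7472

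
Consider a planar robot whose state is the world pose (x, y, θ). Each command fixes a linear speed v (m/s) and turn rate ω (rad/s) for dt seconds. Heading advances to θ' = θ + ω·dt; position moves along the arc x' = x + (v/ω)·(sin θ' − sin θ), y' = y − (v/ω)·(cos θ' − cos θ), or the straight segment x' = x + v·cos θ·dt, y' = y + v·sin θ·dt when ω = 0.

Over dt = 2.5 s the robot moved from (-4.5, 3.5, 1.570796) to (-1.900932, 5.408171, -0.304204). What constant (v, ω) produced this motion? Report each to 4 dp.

Δθ = -0.304204 − 1.570796 = -1.875000
ω = Δθ/dt = -1.875000/2.5 = -0.7500
R = Δx/(sin θ' − sin θ) = -2.0000
v = R·ω = -2.0000·-0.7500 = 1.5000

v = 1.5000, ω = -0.7500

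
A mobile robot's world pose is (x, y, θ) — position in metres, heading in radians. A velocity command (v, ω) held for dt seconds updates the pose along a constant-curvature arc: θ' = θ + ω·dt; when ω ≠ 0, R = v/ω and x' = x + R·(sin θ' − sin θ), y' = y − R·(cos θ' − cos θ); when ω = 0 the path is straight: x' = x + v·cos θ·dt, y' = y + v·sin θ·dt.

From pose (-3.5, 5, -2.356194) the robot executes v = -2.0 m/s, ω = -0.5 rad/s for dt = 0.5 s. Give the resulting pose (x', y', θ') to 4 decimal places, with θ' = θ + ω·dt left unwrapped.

θ' = -2.3562 + -0.5·0.5 = -2.6062
R = v/ω = -2.0/-0.5 = 4.0000
x' = -3.5 + 4.0000·(sin -2.6062 − sin -2.3562) = -2.7123
y' = 5 − 4.0000·(cos -2.6062 − cos -2.3562) = 5.6118

(-2.7123, 5.6118, -2.6062)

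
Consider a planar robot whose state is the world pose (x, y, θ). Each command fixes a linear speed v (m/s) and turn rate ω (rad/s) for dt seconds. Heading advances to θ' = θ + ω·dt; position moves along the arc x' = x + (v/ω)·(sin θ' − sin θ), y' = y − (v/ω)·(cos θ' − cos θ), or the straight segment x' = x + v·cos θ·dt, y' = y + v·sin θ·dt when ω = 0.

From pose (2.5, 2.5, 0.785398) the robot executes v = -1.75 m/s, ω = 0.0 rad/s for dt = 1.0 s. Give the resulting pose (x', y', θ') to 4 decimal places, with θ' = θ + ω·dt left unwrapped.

(1.2626, 1.2626, 0.7854)

θ' = 0.7854 + 0.0·1.0 = 0.7854
ω = 0 → straight: x' = 2.5 + -1.75·cos(0.7854)·1.0 = 1.2626
y' = 2.5 + -1.75·sin(0.7854)·1.0 = 1.2626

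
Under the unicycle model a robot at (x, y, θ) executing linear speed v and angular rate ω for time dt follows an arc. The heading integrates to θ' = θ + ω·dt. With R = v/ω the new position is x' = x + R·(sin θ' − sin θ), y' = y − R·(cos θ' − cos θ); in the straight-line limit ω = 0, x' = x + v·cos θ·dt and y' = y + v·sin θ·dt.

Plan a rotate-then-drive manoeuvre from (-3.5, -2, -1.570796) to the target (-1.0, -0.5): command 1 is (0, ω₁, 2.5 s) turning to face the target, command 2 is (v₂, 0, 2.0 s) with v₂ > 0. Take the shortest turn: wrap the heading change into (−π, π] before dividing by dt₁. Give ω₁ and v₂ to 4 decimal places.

heading to target = atan2(-0.5−-2, -1−-3.5) = 0.5404
Δθ = wrap(0.5404 − -1.5708) = 2.1112; ω₁ = Δθ/dt₁ = 0.8445
distance = √((-1−-3.5)² + (-0.5−-2)²) = 2.9155; v₂ = distance/dt₂ = 1.4577

ω₁ = 0.8445, v₂ = 1.4577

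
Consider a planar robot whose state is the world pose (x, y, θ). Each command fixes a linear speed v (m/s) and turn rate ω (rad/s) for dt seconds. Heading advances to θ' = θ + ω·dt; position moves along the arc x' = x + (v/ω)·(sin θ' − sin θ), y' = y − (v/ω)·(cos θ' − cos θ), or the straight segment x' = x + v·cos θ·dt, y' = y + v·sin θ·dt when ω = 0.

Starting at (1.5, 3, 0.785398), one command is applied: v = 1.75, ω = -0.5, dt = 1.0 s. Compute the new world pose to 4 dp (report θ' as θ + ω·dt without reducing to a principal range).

θ' = 0.7854 + -0.5·1.0 = 0.2854
R = v/ω = 1.75/-0.5 = -3.5000
x' = 1.5 + -3.5000·(sin 0.2854 − sin 0.7854) = 2.9895
y' = 3 − -3.5000·(cos 0.2854 − cos 0.7854) = 3.8835

(2.9895, 3.8835, 0.2854)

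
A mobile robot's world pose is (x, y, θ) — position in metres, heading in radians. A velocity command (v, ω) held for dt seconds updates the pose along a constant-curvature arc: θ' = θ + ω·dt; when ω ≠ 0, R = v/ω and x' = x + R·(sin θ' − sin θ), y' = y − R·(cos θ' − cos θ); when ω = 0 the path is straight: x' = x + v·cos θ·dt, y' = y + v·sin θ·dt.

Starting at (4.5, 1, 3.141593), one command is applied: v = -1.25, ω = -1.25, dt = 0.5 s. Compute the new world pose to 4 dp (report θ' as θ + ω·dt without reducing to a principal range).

(5.0851, 0.8110, 2.5166)

θ' = 3.1416 + -1.25·0.5 = 2.5166
R = v/ω = -1.25/-1.25 = 1.0000
x' = 4.5 + 1.0000·(sin 2.5166 − sin 3.1416) = 5.0851
y' = 1 − 1.0000·(cos 2.5166 − cos 3.1416) = 0.8110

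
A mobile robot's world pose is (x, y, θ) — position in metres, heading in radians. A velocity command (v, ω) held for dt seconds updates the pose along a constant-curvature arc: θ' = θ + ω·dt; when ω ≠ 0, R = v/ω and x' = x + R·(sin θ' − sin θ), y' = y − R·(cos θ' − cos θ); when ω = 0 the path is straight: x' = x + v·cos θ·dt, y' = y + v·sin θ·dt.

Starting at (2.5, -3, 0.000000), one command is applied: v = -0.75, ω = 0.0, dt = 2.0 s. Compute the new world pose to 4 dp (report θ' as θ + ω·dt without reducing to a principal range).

(1.0000, -3.0000, 0.0000)

θ' = 0.0000 + 0.0·2.0 = 0.0000
ω = 0 → straight: x' = 2.5 + -0.75·cos(0.0000)·2.0 = 1.0000
y' = -3 + -0.75·sin(0.0000)·2.0 = -3.0000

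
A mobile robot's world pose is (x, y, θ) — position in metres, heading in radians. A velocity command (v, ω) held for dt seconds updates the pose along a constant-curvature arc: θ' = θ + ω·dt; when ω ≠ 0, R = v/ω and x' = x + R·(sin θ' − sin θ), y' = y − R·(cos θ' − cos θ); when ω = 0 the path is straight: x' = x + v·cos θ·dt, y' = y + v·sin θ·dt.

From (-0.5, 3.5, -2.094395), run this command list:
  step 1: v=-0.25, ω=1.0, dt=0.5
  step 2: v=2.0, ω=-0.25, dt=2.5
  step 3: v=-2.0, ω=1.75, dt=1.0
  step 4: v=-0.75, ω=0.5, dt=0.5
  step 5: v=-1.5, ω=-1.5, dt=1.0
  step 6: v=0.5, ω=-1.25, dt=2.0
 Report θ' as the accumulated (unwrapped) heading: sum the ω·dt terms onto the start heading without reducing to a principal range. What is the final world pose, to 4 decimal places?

step 1: θ'=-1.5944 (R=-0.2500) → pose (-0.4666, 3.6191, -1.5944)
step 2: θ'=-2.2194 (R=-8.0000) → pose (-2.0889, -1.0247, -2.2194)
step 3: θ'=-0.4694 (R=-1.1429) → pose (-2.4827, 0.6849, -0.4694)
step 4: θ'=-0.2194 (R=-1.5000) → pose (-2.8348, 0.8112, -0.2194)
step 5: θ'=-1.7194 (R=1.0000) → pose (-3.6061, 1.9353, -1.7194)
step 6: θ'=-4.2194 (R=-0.4000) → pose (-4.3541, 1.8052, -4.2194)

(-4.3541, 1.8052, -4.2194)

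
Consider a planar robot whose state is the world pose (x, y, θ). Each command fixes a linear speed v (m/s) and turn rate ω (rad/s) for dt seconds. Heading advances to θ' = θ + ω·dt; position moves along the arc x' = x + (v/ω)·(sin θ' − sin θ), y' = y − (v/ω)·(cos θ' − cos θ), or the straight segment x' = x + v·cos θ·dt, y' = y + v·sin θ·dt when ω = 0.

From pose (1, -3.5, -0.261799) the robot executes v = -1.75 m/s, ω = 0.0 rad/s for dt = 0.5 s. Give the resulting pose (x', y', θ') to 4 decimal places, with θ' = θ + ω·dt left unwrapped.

θ' = -0.2618 + 0.0·0.5 = -0.2618
ω = 0 → straight: x' = 1 + -1.75·cos(-0.2618)·0.5 = 0.1548
y' = -3.5 + -1.75·sin(-0.2618)·0.5 = -3.2735

(0.1548, -3.2735, -0.2618)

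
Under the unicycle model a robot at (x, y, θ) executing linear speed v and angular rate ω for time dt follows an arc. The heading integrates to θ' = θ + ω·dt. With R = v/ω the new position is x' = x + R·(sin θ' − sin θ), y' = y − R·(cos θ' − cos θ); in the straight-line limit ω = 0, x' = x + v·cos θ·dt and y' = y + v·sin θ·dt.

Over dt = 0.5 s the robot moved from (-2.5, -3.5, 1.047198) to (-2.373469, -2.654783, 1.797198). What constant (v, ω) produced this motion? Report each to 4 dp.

v = 1.7500, ω = 1.5000

Δθ = 1.797198 − 1.047198 = 0.750000
ω = Δθ/dt = 0.750000/0.5 = 1.5000
R = −Δy/(cos θ' − cos θ) = 1.1667
v = R·ω = 1.1667·1.5000 = 1.7500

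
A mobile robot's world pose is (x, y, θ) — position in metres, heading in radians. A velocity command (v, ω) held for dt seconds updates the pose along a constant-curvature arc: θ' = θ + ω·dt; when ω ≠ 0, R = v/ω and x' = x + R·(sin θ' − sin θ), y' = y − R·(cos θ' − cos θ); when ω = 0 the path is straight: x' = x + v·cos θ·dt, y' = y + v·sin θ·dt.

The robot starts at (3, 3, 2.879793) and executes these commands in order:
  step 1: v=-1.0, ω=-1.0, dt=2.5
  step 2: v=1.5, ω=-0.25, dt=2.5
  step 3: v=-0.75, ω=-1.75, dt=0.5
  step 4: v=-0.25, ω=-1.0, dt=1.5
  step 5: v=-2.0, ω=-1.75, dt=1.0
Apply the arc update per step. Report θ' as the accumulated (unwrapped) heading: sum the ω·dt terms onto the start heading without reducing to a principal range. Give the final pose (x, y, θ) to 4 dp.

(8.2574, 1.3006, -4.3702)

step 1: θ'=0.3798 (R=1.0000) → pose (3.1119, 1.1053, 0.3798)
step 2: θ'=-0.2452 (R=-6.0000) → pose (6.7928, 1.3534, -0.2452)
step 3: θ'=-1.1202 (R=0.4286) → pose (6.5111, 1.5825, -1.1202)
step 4: θ'=-2.6202 (R=0.2500) → pose (6.6116, 1.9082, -2.6202)
step 5: θ'=-4.3702 (R=1.1429) → pose (8.2574, 1.3006, -4.3702)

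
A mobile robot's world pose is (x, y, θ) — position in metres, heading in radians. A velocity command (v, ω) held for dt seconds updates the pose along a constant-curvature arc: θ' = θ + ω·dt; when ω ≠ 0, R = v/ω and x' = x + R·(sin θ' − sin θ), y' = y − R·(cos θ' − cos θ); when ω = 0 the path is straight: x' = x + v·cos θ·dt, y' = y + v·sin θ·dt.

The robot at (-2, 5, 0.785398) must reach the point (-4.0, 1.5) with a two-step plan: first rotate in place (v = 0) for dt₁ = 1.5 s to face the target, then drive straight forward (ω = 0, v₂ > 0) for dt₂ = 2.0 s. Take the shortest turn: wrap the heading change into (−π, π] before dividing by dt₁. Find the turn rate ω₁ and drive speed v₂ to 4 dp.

heading to target = atan2(1.5−5, -4−-2) = -2.0899
Δθ = wrap(-2.0899 − 0.7854) = -2.8753; ω₁ = Δθ/dt₁ = -1.9169
distance = √((-4−-2)² + (1.5−5)²) = 4.0311; v₂ = distance/dt₂ = 2.0156

ω₁ = -1.9169, v₂ = 2.0156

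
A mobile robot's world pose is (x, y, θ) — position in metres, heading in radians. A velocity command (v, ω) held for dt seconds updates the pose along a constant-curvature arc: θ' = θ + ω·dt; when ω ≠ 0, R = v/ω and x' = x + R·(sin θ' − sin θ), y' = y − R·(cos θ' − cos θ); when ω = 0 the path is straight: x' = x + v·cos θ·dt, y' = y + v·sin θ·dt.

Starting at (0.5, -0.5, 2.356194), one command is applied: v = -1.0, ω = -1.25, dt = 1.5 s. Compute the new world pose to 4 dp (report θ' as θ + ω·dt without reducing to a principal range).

θ' = 2.3562 + -1.25·1.5 = 0.4812
R = v/ω = -1.0/-1.25 = 0.8000
x' = 0.5 + 0.8000·(sin 0.4812 − sin 2.3562) = 0.3046
y' = -0.5 − 0.8000·(cos 0.4812 − cos 2.3562) = -1.7748

(0.3046, -1.7748, 0.4812)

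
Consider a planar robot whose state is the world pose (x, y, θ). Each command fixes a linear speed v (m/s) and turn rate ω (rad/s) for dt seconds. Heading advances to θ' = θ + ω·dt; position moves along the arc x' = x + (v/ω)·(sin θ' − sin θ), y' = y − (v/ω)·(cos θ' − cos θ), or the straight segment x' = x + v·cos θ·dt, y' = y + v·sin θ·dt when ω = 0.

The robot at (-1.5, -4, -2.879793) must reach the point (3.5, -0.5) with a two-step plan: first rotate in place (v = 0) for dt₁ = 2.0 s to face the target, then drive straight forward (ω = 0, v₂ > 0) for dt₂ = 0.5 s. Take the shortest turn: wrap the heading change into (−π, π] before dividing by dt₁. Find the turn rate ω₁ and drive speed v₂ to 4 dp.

ω₁ = -1.3963, v₂ = 12.2066

heading to target = atan2(-0.5−-4, 3.5−-1.5) = 0.6107
Δθ = wrap(0.6107 − -2.8798) = -2.7927; ω₁ = Δθ/dt₁ = -1.3963
distance = √((3.5−-1.5)² + (-0.5−-4)²) = 6.1033; v₂ = distance/dt₂ = 12.2066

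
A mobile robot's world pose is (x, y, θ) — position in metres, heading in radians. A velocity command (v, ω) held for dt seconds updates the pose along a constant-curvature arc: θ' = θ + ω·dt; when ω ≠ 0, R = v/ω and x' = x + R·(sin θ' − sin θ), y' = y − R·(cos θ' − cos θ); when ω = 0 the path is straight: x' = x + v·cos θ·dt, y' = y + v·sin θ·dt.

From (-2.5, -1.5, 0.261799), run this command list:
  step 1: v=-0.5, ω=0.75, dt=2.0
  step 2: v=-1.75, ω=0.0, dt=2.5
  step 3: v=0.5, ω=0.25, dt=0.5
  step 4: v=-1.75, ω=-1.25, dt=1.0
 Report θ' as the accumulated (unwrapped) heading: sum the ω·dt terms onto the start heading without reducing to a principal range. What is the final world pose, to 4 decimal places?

step 1: θ'=1.7618 (R=-0.6667) → pose (-2.9820, -2.2705, 1.7618)
step 2: θ'=1.7618 (straight) → pose (-2.1514, -6.5660, 1.7618)
step 3: θ'=1.8868 (R=2.0000) → pose (-2.2141, -6.3241, 1.8868)
step 4: θ'=0.6368 (R=1.4000) → pose (-2.7123, -7.8848, 0.6368)

(-2.7123, -7.8848, 0.6368)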